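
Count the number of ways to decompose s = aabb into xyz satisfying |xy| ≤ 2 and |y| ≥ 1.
3

For s = 'aabb' with pumping length p = 2:

Constraints: |xy| ≤ 2, |y| > 0

Valid decompositions (|xy| ≤ p, |y| ≥ 1):
  • x='', y='a', z='abb'
  • x='a', y='a', z='bb'
  • x='', y='aa', z='bb'

Total count: 3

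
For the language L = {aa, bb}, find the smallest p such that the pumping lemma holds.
p = 3

For a finite language L, the pumping lemma holds vacuously if p > max|s| for s ∈ L.

The longest string in L = {aa, bb} has length 2.
If p = 3, then no string s ∈ L has |s| ≥ p, so the condition is vacuously true.

The minimum pumping length is p = 3.

Why no smaller p works: for any p ≤ 2, the longest string s ∈ L has |s| = 2 ≥ p, so it would
have to be pumpable; but pumping up (i = 2, 3, ...) produces ever longer strings, which cannot all lie in the
finite language L. So the pumping property fails for every p ≤ 2.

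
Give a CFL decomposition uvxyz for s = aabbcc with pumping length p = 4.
u='a', v='a', x='bb', y='c', z='c'

For s = aabbcc with pumping length p = 4:

One valid decomposition:
- u = 'a'
- v = 'a'
- x = 'bb'
- y = 'c'
- z = 'c'

Verification:
- uvxyz = 'a' + 'a' + 'bb' + 'c' + 'c' = aabbcc ✓
- |vxy| = |'abbc'| = 4 ≤ 4 ✓
- |vy| = |'ac'| = 2 > 0 ✓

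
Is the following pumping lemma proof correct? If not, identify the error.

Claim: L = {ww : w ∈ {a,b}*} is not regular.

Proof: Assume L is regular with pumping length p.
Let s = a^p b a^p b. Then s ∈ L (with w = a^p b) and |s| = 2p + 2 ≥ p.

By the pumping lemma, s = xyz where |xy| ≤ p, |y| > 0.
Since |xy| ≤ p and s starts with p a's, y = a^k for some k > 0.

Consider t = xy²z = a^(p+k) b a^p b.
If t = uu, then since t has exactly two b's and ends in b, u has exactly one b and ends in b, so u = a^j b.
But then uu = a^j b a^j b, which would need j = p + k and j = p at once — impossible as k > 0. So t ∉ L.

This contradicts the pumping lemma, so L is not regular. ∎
The proof is correct.

This proof is valid because:
1. s = a^p b a^p b is in L and is chosen in terms of p, so |s| ≥ p holds for every p
2. The decomposition analysis is correct: |xy| ≤ p forces y to lie inside the leading a's
3. The contradiction is valid: the argument shows a^(p+k) b a^p b cannot be split into two equal halves
4. The conclusion follows logically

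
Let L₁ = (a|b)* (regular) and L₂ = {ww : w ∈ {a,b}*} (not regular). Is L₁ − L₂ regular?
No — L₁ − L₂ is not regular.

L₁ − L₂ is the complement of {ww} within {a,b}*. If it were regular, its complement {ww} would be regular as well (regular languages are closed under complement) — contradiction. So L₁ − L₂ is not regular.

Note that the bare facts "L₁ regular, L₂ non-regular" do not settle the question by themselves: the closure of regular languages under ∪, ∩, complement and difference applies only when BOTH operands are regular. With a non-regular operand the result can come out regular or non-regular depending on the specific languages, so one has to work out L₁ − L₂ for this particular pair, as above.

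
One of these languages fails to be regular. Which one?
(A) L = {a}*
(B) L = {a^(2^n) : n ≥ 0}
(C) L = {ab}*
(B) {a^(2^n) : n ≥ 0}

(B) L = {a^(2^n) : n ≥ 0} is NOT regular.

The pumping lemma can be used to prove this:
After pumping, length is no longer a power of 2

The other languages are regular because they can be recognized by finite automata.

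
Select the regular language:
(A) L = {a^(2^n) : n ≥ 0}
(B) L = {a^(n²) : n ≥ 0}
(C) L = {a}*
(C) {a}*

(C) L = {a}* is regular.

This can be recognized by a finite automaton (DFA/NFA).
Regular expressions like {a}* define regular languages.

The other choices are not regular:
- {a^(n²) : n ≥ 0}: After pumping, length is no longer a perfect square
- {a^(2^n) : n ≥ 0}: After pumping, length is no longer a power of 2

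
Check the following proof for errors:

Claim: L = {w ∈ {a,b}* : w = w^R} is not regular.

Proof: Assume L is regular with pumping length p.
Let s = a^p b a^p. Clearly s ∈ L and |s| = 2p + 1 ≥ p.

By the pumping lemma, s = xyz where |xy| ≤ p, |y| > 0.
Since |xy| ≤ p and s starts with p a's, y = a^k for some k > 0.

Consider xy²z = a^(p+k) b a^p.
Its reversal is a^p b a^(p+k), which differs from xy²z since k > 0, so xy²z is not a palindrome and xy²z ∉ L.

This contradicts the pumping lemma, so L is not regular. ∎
The proof is correct.

This proof is valid because:
1. s = a^p b a^p is in L and is chosen in terms of p, so |s| ≥ p holds for every p
2. The decomposition analysis is correct: |xy| ≤ p forces y to lie inside the leading a's
3. The contradiction is valid: a^(p+k) b a^p has more a's before the b than after it, so it is not a palindrome
4. The conclusion follows logically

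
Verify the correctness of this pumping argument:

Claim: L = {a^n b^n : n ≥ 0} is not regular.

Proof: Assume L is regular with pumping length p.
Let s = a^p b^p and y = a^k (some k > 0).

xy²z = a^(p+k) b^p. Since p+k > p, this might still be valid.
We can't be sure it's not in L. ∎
The proof is INCORRECT.

Error: The conclusion is wrong.
xy²z = a^(p+k) b^p is definitely NOT in L because the number of a's (p+k) ≠ number of b's (p).
The proof incorrectly doubts what is actually a valid contradiction.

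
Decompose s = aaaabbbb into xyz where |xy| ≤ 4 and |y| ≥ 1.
x = '', y = 'aa', z = 'aabbbb'

For s = aaaabbbb and p = 4, one valid decomposition is:
- x = '' (length 0)
- y = 'aa' (length 2)
- z = 'aabbbb' (length 6)

Verification:
- xyz = '' + 'aa' + 'aabbbb' = aaaabbbb ✓
- |xy| = 2 ≤ 4 ✓
- |y| = 2 > 0 ✓

All pumping lemma constraints are satisfied.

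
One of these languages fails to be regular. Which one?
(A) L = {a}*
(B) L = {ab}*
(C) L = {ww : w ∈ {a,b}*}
(C) {ww : w ∈ {a,b}*}

(C) L = {ww : w ∈ {a,b}*} is NOT regular.

The pumping lemma can be used to prove this:
After pumping, the two halves no longer match

The other languages are regular because they can be recognized by finite automata.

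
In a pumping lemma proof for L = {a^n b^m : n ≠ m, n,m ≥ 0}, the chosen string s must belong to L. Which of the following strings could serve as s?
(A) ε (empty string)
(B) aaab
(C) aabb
(B) aaab

The pumping lemma is applied to a string s that lies in L, so first check membership of each option:
- (A) ε = a^0 b^0 has n = m = 0, so it is not in L ✗
- (B) aaab = a^3 b^1 with 3 ≠ 1, so it is in L ✓
- (C) aabb = a^2 b^2 has n = m = 2, so it is not in L ✗

Only (B) aaab is in L, so it is the only candidate that could play the role of s.
(In a complete proof one picks s in terms of the pumping length p so that |s| ≥ p is guaranteed; a fixed string like aaab illustrates the shape of such an s.)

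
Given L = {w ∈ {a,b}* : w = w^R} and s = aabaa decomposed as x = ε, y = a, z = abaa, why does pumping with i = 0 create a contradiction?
xy⁰z = abaa ∉ L

Pumping with i = 0 replaces y = a by y⁰ = ε:
- Original: s = xyz = aabaa; aabaa reversed is aabaa, the same string, so it is a palindrome and is in L
- Pumped: xy⁰z = ε · ε · abaa = abaa
- abaa reversed is aaba ≠ abaa, so it is not a palindrome and is not in L

The pumping lemma would require xy⁰z ∈ L, so this decomposition yields a contradiction.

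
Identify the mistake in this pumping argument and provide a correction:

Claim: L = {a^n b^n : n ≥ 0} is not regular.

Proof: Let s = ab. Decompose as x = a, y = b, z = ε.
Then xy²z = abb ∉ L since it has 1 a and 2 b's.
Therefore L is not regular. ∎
Error: The string s = ab might be shorter than the pumping length p.

Correction: Choose s = a^p b^p to ensure |s| ≥ p. Also, the decomposition is wrong: with |xy| ≤ p, y cannot include b's when s starts with p a's.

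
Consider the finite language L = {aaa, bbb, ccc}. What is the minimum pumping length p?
p = 4

For a finite language L, the pumping lemma holds vacuously if p > max|s| for s ∈ L.

The longest string in L = {aaa, bbb, ccc} has length 3.
If p = 4, then no string s ∈ L has |s| ≥ p, so the condition is vacuously true.

The minimum pumping length is p = 4.

Why no smaller p works: for any p ≤ 3, the longest string s ∈ L has |s| = 3 ≥ p, so it would
have to be pumpable; but pumping up (i = 2, 3, ...) produces ever longer strings, which cannot all lie in the
finite language L. So the pumping property fails for every p ≤ 3.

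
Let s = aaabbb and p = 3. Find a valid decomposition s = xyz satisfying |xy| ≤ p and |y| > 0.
x = '', y = 'aa', z = 'abbb'

For s = aaabbb and p = 3, one valid decomposition is:
- x = '' (length 0)
- y = 'aa' (length 2)
- z = 'abbb' (length 4)

Verification:
- xyz = '' + 'aa' + 'abbb' = aaabbb ✓
- |xy| = 2 ≤ 3 ✓
- |y| = 2 > 0 ✓

All pumping lemma constraints are satisfied.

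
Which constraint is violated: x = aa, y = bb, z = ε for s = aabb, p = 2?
Violated: |xy| ≤ p

The decomposition x = aa, y = bb, z = ε for s = aabb with p = 2
violates the constraint: |xy| ≤ p

|xy| = |aabb| = 4 > 2 = p. The decomposition puts too many characters in xy.

Pumping lemma constraints:
1. xyz = s (decomposition is valid)
2. |xy| ≤ p
3. |y| > 0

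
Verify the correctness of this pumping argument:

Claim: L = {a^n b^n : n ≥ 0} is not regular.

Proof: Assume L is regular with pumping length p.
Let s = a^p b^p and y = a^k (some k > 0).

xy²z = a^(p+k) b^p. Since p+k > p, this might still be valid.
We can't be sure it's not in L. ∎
The proof is INCORRECT.

Error: The conclusion is wrong.
xy²z = a^(p+k) b^p is definitely NOT in L because the number of a's (p+k) ≠ number of b's (p).
The proof incorrectly doubts what is actually a valid contradiction.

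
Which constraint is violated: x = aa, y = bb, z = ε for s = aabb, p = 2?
Violated: |xy| ≤ p

The decomposition x = aa, y = bb, z = ε for s = aabb with p = 2
violates the constraint: |xy| ≤ p

|xy| = |aabb| = 4 > 2 = p. The decomposition puts too many characters in xy.

Pumping lemma constraints:
1. xyz = s (decomposition is valid)
2. |xy| ≤ p
3. |y| > 0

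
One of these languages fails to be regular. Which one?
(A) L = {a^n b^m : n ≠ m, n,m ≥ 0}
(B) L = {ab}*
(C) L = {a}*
(A) {a^n b^m : n ≠ m, n,m ≥ 0}

(A) L = {a^n b^m : n ≠ m, n,m ≥ 0} is NOT regular.

The pumping lemma can be used to prove this:
After pumping a's, we can make n = m

The other languages are regular because they can be recognized by finite automata.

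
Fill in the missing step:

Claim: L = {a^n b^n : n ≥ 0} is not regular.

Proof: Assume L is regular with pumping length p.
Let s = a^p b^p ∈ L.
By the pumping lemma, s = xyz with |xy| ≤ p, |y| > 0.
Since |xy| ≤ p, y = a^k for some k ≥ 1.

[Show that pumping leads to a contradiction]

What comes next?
Consider xy²z = a^(p+k) b^p.

Since k ≥ 1, we have p + k > p.
So xy²z has more a's than b's: (p+k) a's vs p b's.
This means xy²z ∉ L because a^n b^n requires equal counts.

This contradicts the pumping lemma which states xy²z ∈ L.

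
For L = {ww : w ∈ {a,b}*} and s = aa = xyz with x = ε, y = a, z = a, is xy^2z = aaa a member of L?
No

xy²z = ε · aa · a = aaa.
aaa has odd length 3, so it cannot be written as ww and is not in L.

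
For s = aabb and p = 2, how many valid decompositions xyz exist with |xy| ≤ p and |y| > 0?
3

For s = 'aabb' with pumping length p = 2:

Constraints: |xy| ≤ 2, |y| > 0

Valid decompositions (|xy| ≤ p, |y| ≥ 1):
  • x='', y='a', z='abb'
  • x='a', y='a', z='bb'
  • x='', y='aa', z='bb'

Total count: 3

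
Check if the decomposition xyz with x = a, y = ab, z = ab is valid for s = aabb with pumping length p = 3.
Violated: xyz = s

The decomposition x = a, y = ab, z = ab for s = aabb with p = 3
violates the constraint: xyz = s

xyz = 'a' + 'ab' + 'ab' = 'aabab' ≠ 'aabb' = s. The decomposition doesn't reconstruct s.

Pumping lemma constraints:
1. xyz = s (decomposition is valid)
2. |xy| ≤ p
3. |y| > 0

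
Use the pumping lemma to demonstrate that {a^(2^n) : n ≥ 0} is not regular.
Assume for contradiction that L is regular, and let p ≥ 1 be the pumping length given by the pumping lemma.
Choose s = a^(2^p). Then s ∈ L and |s| = 2^p ≥ p.
By the pumping lemma, s = xyz for some x, y, z with |xy| ≤ p, |y| ≥ 1, and xy^i z ∈ L for every i ≥ 0.
Here y = a^k for some k with 1 ≤ k ≤ |xy| ≤ p, and p < 2^p.

Take i = 2: |xy²z| = 2^p + k.
Now 2^p < 2^p + k ≤ 2^p + p < 2^p + 2^p = 2^(p+1).
So |xy²z| lies strictly between the consecutive powers of two 2^p and 2^(p+1), hence is not a power of 2, and xy²z ∉ L.

This contradicts the pumping lemma, which requires xy^i z ∈ L for all i ≥ 0.
Hence L = {a^(2^n) : n ≥ 0} is not regular. ∎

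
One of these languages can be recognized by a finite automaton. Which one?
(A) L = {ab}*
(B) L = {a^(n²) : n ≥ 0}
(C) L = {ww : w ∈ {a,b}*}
(A) {ab}*

(A) L = {ab}* is regular.

This can be recognized by a finite automaton (DFA/NFA).
Regular expressions like {ab}* define regular languages.

The other choices are not regular:
- {ww : w ∈ {a,b}*}: After pumping, the two halves no longer match
- {a^(n²) : n ≥ 0}: After pumping, length is no longer a perfect square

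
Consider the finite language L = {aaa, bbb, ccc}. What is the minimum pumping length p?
p = 4

For a finite language L, the pumping lemma holds vacuously if p > max|s| for s ∈ L.

The longest string in L = {aaa, bbb, ccc} has length 3.
If p = 4, then no string s ∈ L has |s| ≥ p, so the condition is vacuously true.

The minimum pumping length is p = 4.

Why no smaller p works: for any p ≤ 3, the longest string s ∈ L has |s| = 3 ≥ p, so it would
have to be pumpable; but pumping up (i = 2, 3, ...) produces ever longer strings, which cannot all lie in the
finite language L. So the pumping property fails for every p ≤ 3.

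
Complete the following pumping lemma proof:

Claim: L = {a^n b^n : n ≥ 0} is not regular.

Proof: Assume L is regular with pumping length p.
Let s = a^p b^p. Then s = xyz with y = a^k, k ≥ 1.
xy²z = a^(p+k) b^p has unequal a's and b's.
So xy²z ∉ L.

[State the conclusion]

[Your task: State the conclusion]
This contradicts the pumping lemma for regular languages,
which guarantees xy^i z ∈ L for all i ≥ 0.

Since our assumption that L is regular leads to a contradiction,
we conclude that L = {a^n b^n : n ≥ 0} is NOT regular. ∎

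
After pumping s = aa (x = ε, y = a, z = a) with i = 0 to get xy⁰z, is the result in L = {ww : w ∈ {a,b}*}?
No

xy⁰z = ε · ε · a = a.
a has odd length 1, so it cannot be written as ww and is not in L.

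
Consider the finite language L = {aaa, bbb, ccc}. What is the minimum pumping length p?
p = 4

For a finite language L, the pumping lemma holds vacuously if p > max|s| for s ∈ L.

The longest string in L = {aaa, bbb, ccc} has length 3.
If p = 4, then no string s ∈ L has |s| ≥ p, so the condition is vacuously true.

The minimum pumping length is p = 4.

Why no smaller p works: for any p ≤ 3, the longest string s ∈ L has |s| = 3 ≥ p, so it would
have to be pumpable; but pumping up (i = 2, 3, ...) produces ever longer strings, which cannot all lie in the
finite language L. So the pumping property fails for every p ≤ 3.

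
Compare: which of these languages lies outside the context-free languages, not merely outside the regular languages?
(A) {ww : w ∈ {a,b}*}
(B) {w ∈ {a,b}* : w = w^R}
(A) {ww : w ∈ {a,b}*}

(A) {ww : w ∈ {a,b}*} requires the CFL pumping lemma.

- {w ∈ {a,b}* : w = w^R} is context-free (but not regular)
  • Can be shown non-regular with the regular pumping lemma
  • After pumping, the string is no longer symmetric

- {ww : w ∈ {a,b}*} is NOT context-free
  • Requires the CFL pumping lemma to prove
  • Even a PDA cannot compare two arbitrary halves symbol by symbol; CFL pumping on a^p b^p a^p b^p fails

The CFL pumping lemma is "stronger" in that it can prove non-membership
in the larger class of context-free languages.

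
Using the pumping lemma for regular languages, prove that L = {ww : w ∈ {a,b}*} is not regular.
Assume for contradiction that L is regular, and let p ≥ 1 be the pumping length given by the pumping lemma.
Choose s = a^p b a^p b. Then s ∈ L (take w = a^p b) and |s| = 2p + 2 ≥ p.
By the pumping lemma, s = xyz for some x, y, z with |xy| ≤ p, |y| ≥ 1, and xy^i z ∈ L for every i ≥ 0.
Since |xy| ≤ p and the first p symbols of s are all a's, y = a^k for some k with 1 ≤ k ≤ p.

Take i = 2: t = xy²z = a^(p + k) b a^p b.
Suppose t = uu for some string u. The string t contains exactly two b's and ends in b, so u contains exactly one b and ends in b; hence u = a^j b for some j, and uu = a^j b a^j b. Comparing with t = a^(p + k) b a^p b forces j = p + k (first block) and j = p (second block), which is impossible since k ≥ 1. So t ∉ L.

This contradicts the pumping lemma, which requires xy^i z ∈ L for all i ≥ 0.
Hence L = {ww : w ∈ {a,b}*} is not regular. ∎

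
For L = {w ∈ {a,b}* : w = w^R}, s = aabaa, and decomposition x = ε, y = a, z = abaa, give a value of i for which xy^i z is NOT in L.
i = 0

xy⁰z = ε · ε · abaa = abaa; abaa reversed is aaba ≠ abaa, so it is not a palindrome and is not in L.
(Other choices also work, e.g. i = 2, 3; only i = 1 is guaranteed to stay in L since xy¹z = s.)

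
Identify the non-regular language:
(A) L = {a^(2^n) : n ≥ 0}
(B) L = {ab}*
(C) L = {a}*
(A) {a^(2^n) : n ≥ 0}

(A) L = {a^(2^n) : n ≥ 0} is NOT regular.

The pumping lemma can be used to prove this:
After pumping, length is no longer a power of 2

The other languages are regular because they can be recognized by finite automata.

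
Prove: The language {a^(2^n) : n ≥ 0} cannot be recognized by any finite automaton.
Assume for contradiction that L is regular, and let p ≥ 1 be the pumping length given by the pumping lemma.
Choose s = a^(2^p). Then s ∈ L and |s| = 2^p ≥ p.
By the pumping lemma, s = xyz for some x, y, z with |xy| ≤ p, |y| ≥ 1, and xy^i z ∈ L for every i ≥ 0.
Here y = a^k for some k with 1 ≤ k ≤ |xy| ≤ p, and p < 2^p.

Take i = 2: |xy²z| = 2^p + k.
Now 2^p < 2^p + k ≤ 2^p + p < 2^p + 2^p = 2^(p+1).
So |xy²z| lies strictly between the consecutive powers of two 2^p and 2^(p+1), hence is not a power of 2, and xy²z ∉ L.

This contradicts the pumping lemma, which requires xy^i z ∈ L for all i ≥ 0.
Hence L = {a^(2^n) : n ≥ 0} is not regular. ∎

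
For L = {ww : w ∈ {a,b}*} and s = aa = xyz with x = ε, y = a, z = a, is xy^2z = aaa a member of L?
No

xy²z = ε · aa · a = aaa.
aaa has odd length 3, so it cannot be written as ww and is not in L.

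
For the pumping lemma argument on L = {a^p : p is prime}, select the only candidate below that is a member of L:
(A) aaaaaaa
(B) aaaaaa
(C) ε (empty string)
(A) aaaaaaa

The pumping lemma is applied to a string s that lies in L, so first check membership of each option:
- (A) aaaaaaa has length 7, which is prime, so it is in L ✓
- (B) aaaaaa has length 6 = 2 × 3, which is not prime, so it is not in L ✗
- (C) ε has length 0, which is not prime, so it is not in L ✗

Only (A) aaaaaaa is in L, so it is the only candidate that could play the role of s.
(In a complete proof one picks s in terms of the pumping length p so that |s| ≥ p is guaranteed; a fixed string like aaaaaaa illustrates the shape of such an s.)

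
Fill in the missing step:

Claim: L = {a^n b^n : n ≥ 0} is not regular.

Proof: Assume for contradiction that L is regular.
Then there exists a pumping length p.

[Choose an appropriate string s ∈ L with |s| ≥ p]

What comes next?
s = a^p b^p

This string is in L (has equal a's and b's) and has length 2p ≥ p.
Any decomposition xyz with |xy| ≤ p means y consists only of a's,
so pumping will unbalance the counts.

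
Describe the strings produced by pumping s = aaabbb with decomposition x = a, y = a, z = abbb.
{xy^i z : i ≥ 0} = {a^(2+i) b^3 : i ≥ 0} = {aabbb, aaabbb, aaaabbb, ...}

With x = a, y = a, z = abbb: Starting with aaabbb and pumping the second 'a', we get strings with 2+i a's followed by 3 b's for i = 0, 1, 2, ...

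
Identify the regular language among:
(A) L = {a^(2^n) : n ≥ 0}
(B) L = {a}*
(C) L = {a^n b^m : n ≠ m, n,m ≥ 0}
(B) {a}*

(B) L = {a}* is regular.

This can be recognized by a finite automaton (DFA/NFA).
Regular expressions like {a}* define regular languages.

The other choices are not regular:
- {a^n b^m : n ≠ m, n,m ≥ 0}: After pumping a's, we can make n = m
- {a^(2^n) : n ≥ 0}: After pumping, length is no longer a power of 2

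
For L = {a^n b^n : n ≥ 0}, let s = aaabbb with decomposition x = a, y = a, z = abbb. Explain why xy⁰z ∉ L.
xy⁰z = aabbb ∉ L

Pumping with i = 0 replaces y = a by y⁰ = ε:
- Original: s = xyz = aaabbb; aaabbb = a^3 b^3 has equal counts (3 = 3), so it is in L
- Pumped: xy⁰z = a · ε · abbb = aabbb
- aabbb has 2 a's and 3 b's; 2 ≠ 3, so it is not in L

The pumping lemma would require xy⁰z ∈ L, so this decomposition yields a contradiction.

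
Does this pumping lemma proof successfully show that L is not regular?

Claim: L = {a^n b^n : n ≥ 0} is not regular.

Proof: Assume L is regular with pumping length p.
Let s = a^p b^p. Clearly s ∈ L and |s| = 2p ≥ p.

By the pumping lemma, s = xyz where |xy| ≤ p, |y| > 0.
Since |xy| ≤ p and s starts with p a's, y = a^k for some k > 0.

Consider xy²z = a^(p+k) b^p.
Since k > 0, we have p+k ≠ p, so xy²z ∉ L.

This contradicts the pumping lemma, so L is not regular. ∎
The proof is correct.

This proof is valid because:
1. The string s = a^p b^p is correctly in L
2. The decomposition analysis is correct: y must consist only of a's
3. The contradiction is valid: pumping increases a's but not b's
4. The conclusion follows logically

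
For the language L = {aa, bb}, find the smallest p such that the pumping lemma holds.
p = 3

For a finite language L, the pumping lemma holds vacuously if p > max|s| for s ∈ L.

The longest string in L = {aa, bb} has length 2.
If p = 3, then no string s ∈ L has |s| ≥ p, so the condition is vacuously true.

The minimum pumping length is p = 3.

Why no smaller p works: for any p ≤ 2, the longest string s ∈ L has |s| = 2 ≥ p, so it would
have to be pumpable; but pumping up (i = 2, 3, ...) produces ever longer strings, which cannot all lie in the
finite language L. So the pumping property fails for every p ≤ 2.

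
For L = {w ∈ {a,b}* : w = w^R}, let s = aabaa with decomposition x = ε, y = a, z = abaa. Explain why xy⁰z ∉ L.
xy⁰z = abaa ∉ L

Pumping with i = 0 replaces y = a by y⁰ = ε:
- Original: s = xyz = aabaa; aabaa reversed is aabaa, the same string, so it is a palindrome and is in L
- Pumped: xy⁰z = ε · ε · abaa = abaa
- abaa reversed is aaba ≠ abaa, so it is not a palindrome and is not in L

The pumping lemma would require xy⁰z ∈ L, so this decomposition yields a contradiction.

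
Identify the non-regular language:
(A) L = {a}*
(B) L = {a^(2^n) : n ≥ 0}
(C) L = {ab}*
(B) {a^(2^n) : n ≥ 0}

(B) L = {a^(2^n) : n ≥ 0} is NOT regular.

The pumping lemma can be used to prove this:
After pumping, length is no longer a power of 2

The other languages are regular because they can be recognized by finite automata.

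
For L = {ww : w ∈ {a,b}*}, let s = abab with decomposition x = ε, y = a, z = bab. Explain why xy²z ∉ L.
xy²z = aabab ∉ L

Pumping with i = 2 replaces y = a by y² = aa:
- Original: s = xyz = abab; abab splits into halves ab · ab, which are equal, so it is in L (w = ab)
- Pumped: xy²z = ε · aa · bab = aabab
- aabab has odd length 5, so it cannot be written as ww and is not in L

The pumping lemma would require xy²z ∈ L, so this decomposition yields a contradiction.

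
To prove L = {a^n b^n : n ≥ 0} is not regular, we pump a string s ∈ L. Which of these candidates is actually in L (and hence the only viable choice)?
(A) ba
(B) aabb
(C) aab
(B) aabb

The pumping lemma is applied to a string s that lies in L, so first check membership of each option:
- (A) ba has an a after a b, so it is not of the form a^n b^n and is not in L ✗
- (B) aabb = a^2 b^2 has equal counts (2 = 2), so it is in L ✓
- (C) aab has 2 a's and 1 b's; 2 ≠ 1, so it is not in L ✗

Only (B) aabb is in L, so it is the only candidate that could play the role of s.
(In a complete proof one picks s in terms of the pumping length p so that |s| ≥ p is guaranteed; a fixed string like aabb illustrates the shape of such an s.)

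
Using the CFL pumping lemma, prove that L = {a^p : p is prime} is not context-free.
Assume for contradiction that L is context-free, and let p ≥ 1 be the pumping length given by the pumping lemma for CFLs.
Choose a prime q with q ≥ p and let s = a^q. Then s ∈ L and |s| = q ≥ p.
By the CFL pumping lemma, s = uvxyz for some u, v, x, y, z with |vxy| ≤ p, |vy| ≥ 1, and uv^i xy^i z ∈ L for every i ≥ 0.
All symbols are a's, so only lengths matter: let k = |vy|, with 1 ≤ k ≤ p. Then |uv^i xy^i z| = q + (i − 1)k.

Take i = q + 1: the length is q + qk = q(k + 1).
Both factors satisfy q ≥ 2 and k + 1 ≥ 2, so q(k + 1) is composite and uv^(q+1) xy^(q+1) z ∉ L.

This contradicts the CFL pumping lemma, which requires uv^i xy^i z ∈ L for all i ≥ 0.
Hence L = {a^p : p is prime} is not context-free. ∎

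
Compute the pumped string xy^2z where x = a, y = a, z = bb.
aaabb

Given x = 'a', y = 'a', z = 'bb' and i = 2:

xy^2z = x + y·y·...·y (2 times) + z
       = 'a' + 'a'^2 + 'bb'
       = 'a' + 'aa' + 'bb'
       = 'aaabb'

The pumped string is 'aaabb' with length 5.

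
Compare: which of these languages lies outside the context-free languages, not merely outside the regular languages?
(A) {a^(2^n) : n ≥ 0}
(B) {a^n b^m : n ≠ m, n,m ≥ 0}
(A) {a^(2^n) : n ≥ 0}

(A) {a^(2^n) : n ≥ 0} requires the CFL pumping lemma.

- {a^n b^m : n ≠ m, n,m ≥ 0} is context-free (but not regular)
  • Can be shown non-regular with the regular pumping lemma
  • After pumping a's, we can make n = m

- {a^(2^n) : n ≥ 0} is NOT context-free
  • Requires the CFL pumping lemma to prove
  • Gaps between powers of 2 grow exponentially

The CFL pumping lemma is "stronger" in that it can prove non-membership
in the larger class of context-free languages.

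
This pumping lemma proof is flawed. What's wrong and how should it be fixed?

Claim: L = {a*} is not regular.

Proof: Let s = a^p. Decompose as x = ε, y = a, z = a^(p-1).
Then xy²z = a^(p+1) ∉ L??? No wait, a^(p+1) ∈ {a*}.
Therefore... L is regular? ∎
Error: The proof attempts to show a*  is not regular, but a* IS regular!

Correction: a* is a regular language (recognized by a simple DFA with one accepting state and self-loop on 'a'). The pumping lemma can only prove non-regularity, not regularity. For regular languages, pumping always works.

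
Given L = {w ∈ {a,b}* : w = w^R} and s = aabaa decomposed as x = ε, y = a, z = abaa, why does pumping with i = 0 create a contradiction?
xy⁰z = abaa ∉ L

Pumping with i = 0 replaces y = a by y⁰ = ε:
- Original: s = xyz = aabaa; aabaa reversed is aabaa, the same string, so it is a palindrome and is in L
- Pumped: xy⁰z = ε · ε · abaa = abaa
- abaa reversed is aaba ≠ abaa, so it is not a palindrome and is not in L

The pumping lemma would require xy⁰z ∈ L, so this decomposition yields a contradiction.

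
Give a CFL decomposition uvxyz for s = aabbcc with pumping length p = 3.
u='aa', v='b', x='b', y='c', z='c'

For s = aabbcc with pumping length p = 3:

One valid decomposition:
- u = 'aa'
- v = 'b'
- x = 'b'
- y = 'c'
- z = 'c'

Verification:
- uvxyz = 'aa' + 'b' + 'b' + 'c' + 'c' = aabbcc ✓
- |vxy| = |'bbc'| = 3 ≤ 3 ✓
- |vy| = |'bc'| = 2 > 0 ✓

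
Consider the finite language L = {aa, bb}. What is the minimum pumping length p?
p = 3

For a finite language L, the pumping lemma holds vacuously if p > max|s| for s ∈ L.

The longest string in L = {aa, bb} has length 2.
If p = 3, then no string s ∈ L has |s| ≥ p, so the condition is vacuously true.

The minimum pumping length is p = 3.

Why no smaller p works: for any p ≤ 2, the longest string s ∈ L has |s| = 2 ≥ p, so it would
have to be pumpable; but pumping up (i = 2, 3, ...) produces ever longer strings, which cannot all lie in the
finite language L. So the pumping property fails for every p ≤ 2.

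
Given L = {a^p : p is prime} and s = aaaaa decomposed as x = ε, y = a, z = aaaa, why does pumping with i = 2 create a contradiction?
xy²z = aaaaaa ∉ L

Pumping with i = 2 replaces y = a by y² = aa:
- Original: s = xyz = aaaaa; aaaaa has length 5, which is prime, so it is in L
- Pumped: xy²z = ε · aa · aaaa = aaaaaa
- aaaaaa has length 6 = 2 × 3, which is not prime, so it is not in L

The pumping lemma would require xy²z ∈ L, so this decomposition yields a contradiction.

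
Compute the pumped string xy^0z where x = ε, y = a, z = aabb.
aabb

Given x = '', y = 'a', z = 'aabb' and i = 0:

xy^0z = x + y·y·...·y (0 times) + z
       = '' + 'a'^0 + 'aabb'
       = '' + '' + 'aabb'
       = 'aabb'

The pumped string is 'aabb' with length 4.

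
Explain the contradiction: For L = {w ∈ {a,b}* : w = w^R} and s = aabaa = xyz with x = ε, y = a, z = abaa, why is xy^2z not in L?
xy²z = aaabaa ∉ L

Pumping with i = 2 replaces y = a by y² = aa:
- Original: s = xyz = aabaa; aabaa reversed is aabaa, the same string, so it is a palindrome and is in L
- Pumped: xy²z = ε · aa · abaa = aaabaa
- aaabaa reversed is aabaaa ≠ aaabaa, so it is not a palindrome and is not in L

The pumping lemma would require xy²z ∈ L, so this decomposition yields a contradiction.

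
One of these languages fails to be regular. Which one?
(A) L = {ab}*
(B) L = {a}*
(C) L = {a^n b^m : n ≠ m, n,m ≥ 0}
(C) {a^n b^m : n ≠ m, n,m ≥ 0}

(C) L = {a^n b^m : n ≠ m, n,m ≥ 0} is NOT regular.

The pumping lemma can be used to prove this:
After pumping a's, we can make n = m

The other languages are regular because they can be recognized by finite automata.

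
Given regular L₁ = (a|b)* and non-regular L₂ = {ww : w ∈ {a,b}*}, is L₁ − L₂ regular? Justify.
No — L₁ − L₂ is not regular.

L₁ − L₂ is the complement of {ww} within {a,b}*. If it were regular, its complement {ww} would be regular as well (regular languages are closed under complement) — contradiction. So L₁ − L₂ is not regular.

Note that the bare facts "L₁ regular, L₂ non-regular" do not settle the question by themselves: the closure of regular languages under ∪, ∩, complement and difference applies only when BOTH operands are regular. With a non-regular operand the result can come out regular or non-regular depending on the specific languages, so one has to work out L₁ − L₂ for this particular pair, as above.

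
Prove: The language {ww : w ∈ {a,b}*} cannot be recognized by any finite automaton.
Assume for contradiction that L is regular, and let p ≥ 1 be the pumping length given by the pumping lemma.
Choose s = a^p b a^p b. Then s ∈ L (take w = a^p b) and |s| = 2p + 2 ≥ p.
By the pumping lemma, s = xyz for some x, y, z with |xy| ≤ p, |y| ≥ 1, and xy^i z ∈ L for every i ≥ 0.
Since |xy| ≤ p and the first p symbols of s are all a's, y = a^k for some k with 1 ≤ k ≤ p.

Take i = 2: t = xy²z = a^(p + k) b a^p b.
Suppose t = uu for some string u. The string t contains exactly two b's and ends in b, so u contains exactly one b and ends in b; hence u = a^j b for some j, and uu = a^j b a^j b. Comparing with t = a^(p + k) b a^p b forces j = p + k (first block) and j = p (second block), which is impossible since k ≥ 1. So t ∉ L.

This contradicts the pumping lemma, which requires xy^i z ∈ L for all i ≥ 0.
Hence L = {ww : w ∈ {a,b}*} is not regular. ∎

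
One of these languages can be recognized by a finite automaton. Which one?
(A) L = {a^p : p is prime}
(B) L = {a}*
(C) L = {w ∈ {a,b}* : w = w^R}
(B) {a}*

(B) L = {a}* is regular.

This can be recognized by a finite automaton (DFA/NFA).
Regular expressions like {a}* define regular languages.

The other choices are not regular:
- {w ∈ {a,b}* : w = w^R}: After pumping, the string is no longer symmetric
- {a^p : p is prime}: After pumping, the length becomes composite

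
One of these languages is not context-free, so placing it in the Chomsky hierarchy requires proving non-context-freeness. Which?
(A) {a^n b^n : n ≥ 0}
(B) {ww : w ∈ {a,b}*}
(B) {ww : w ∈ {a,b}*}

(B) {ww : w ∈ {a,b}*} requires the CFL pumping lemma.

- {a^n b^n : n ≥ 0} is context-free (but not regular)
  • Can be shown non-regular with the regular pumping lemma
  • After pumping, the number of a's and b's become unequal

- {ww : w ∈ {a,b}*} is NOT context-free
  • Requires the CFL pumping lemma to prove
  • Even a PDA cannot compare two arbitrary halves symbol by symbol; CFL pumping on a^p b^p a^p b^p fails

The CFL pumping lemma is "stronger" in that it can prove non-membership
in the larger class of context-free languages.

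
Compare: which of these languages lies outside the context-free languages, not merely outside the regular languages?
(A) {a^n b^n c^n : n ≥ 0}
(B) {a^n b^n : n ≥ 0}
(A) {a^n b^n c^n : n ≥ 0}

(A) {a^n b^n c^n : n ≥ 0} requires the CFL pumping lemma.

- {a^n b^n : n ≥ 0} is context-free (but not regular)
  • Can be shown non-regular with the regular pumping lemma
  • After pumping, the number of a's and b's become unequal

- {a^n b^n c^n : n ≥ 0} is NOT context-free
  • Requires the CFL pumping lemma to prove
  • Cannot maintain three equal counts simultaneously

The CFL pumping lemma is "stronger" in that it can prove non-membership
in the larger class of context-free languages.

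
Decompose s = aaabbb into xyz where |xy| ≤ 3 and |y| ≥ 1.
x = '', y = 'aaa', z = 'bbb'

For s = aaabbb and p = 3, one valid decomposition is:
- x = '' (length 0)
- y = 'aaa' (length 3)
- z = 'bbb' (length 3)

Verification:
- xyz = '' + 'aaa' + 'bbb' = aaabbb ✓
- |xy| = 3 ≤ 3 ✓
- |y| = 3 > 0 ✓

All pumping lemma constraints are satisfied.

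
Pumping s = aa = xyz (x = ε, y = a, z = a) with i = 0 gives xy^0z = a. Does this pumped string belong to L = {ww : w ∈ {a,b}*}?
No

xy⁰z = ε · ε · a = a.
a has odd length 1, so it cannot be written as ww and is not in L.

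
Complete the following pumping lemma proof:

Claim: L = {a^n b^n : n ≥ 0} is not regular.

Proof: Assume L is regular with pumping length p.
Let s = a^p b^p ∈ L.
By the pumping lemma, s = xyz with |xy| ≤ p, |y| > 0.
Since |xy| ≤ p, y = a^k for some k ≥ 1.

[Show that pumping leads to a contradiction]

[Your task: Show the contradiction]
Consider xy²z = a^(p+k) b^p.

Since k ≥ 1, we have p + k > p.
So xy²z has more a's than b's: (p+k) a's vs p b's.
This means xy²z ∉ L because a^n b^n requires equal counts.

This contradicts the pumping lemma which states xy²z ∈ L.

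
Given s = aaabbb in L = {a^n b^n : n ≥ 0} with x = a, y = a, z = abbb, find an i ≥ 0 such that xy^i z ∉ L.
i = 2

xy²z = a · aa · abbb = aaaabbb; aaaabbb has 4 a's and 3 b's; 4 ≠ 3, so it is not in L.
(Other choices also work, e.g. i = 0, 3; only i = 1 is guaranteed to stay in L since xy¹z = s.)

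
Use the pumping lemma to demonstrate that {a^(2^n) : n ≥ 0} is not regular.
Assume for contradiction that L is regular, and let p ≥ 1 be the pumping length given by the pumping lemma.
Choose s = a^(2^p). Then s ∈ L and |s| = 2^p ≥ p.
By the pumping lemma, s = xyz for some x, y, z with |xy| ≤ p, |y| ≥ 1, and xy^i z ∈ L for every i ≥ 0.
Here y = a^k for some k with 1 ≤ k ≤ |xy| ≤ p, and p < 2^p.

Take i = 2: |xy²z| = 2^p + k.
Now 2^p < 2^p + k ≤ 2^p + p < 2^p + 2^p = 2^(p+1).
So |xy²z| lies strictly between the consecutive powers of two 2^p and 2^(p+1), hence is not a power of 2, and xy²z ∉ L.

This contradicts the pumping lemma, which requires xy^i z ∈ L for all i ≥ 0.
Hence L = {a^(2^n) : n ≥ 0} is not regular. ∎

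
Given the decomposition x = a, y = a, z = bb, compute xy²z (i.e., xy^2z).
aaabb

Given x = 'a', y = 'a', z = 'bb' and i = 2:

xy^2z = x + y·y·...·y (2 times) + z
       = 'a' + 'a'^2 + 'bb'
       = 'a' + 'aa' + 'bb'
       = 'aaabb'

The pumped string is 'aaabb' with length 5.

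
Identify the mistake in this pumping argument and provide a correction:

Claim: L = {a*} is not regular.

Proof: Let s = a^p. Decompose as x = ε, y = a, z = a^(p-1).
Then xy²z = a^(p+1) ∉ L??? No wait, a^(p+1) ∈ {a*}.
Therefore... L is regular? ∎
Error: The proof attempts to show a*  is not regular, but a* IS regular!

Correction: a* is a regular language (recognized by a simple DFA with one accepting state and self-loop on 'a'). The pumping lemma can only prove non-regularity, not regularity. For regular languages, pumping always works.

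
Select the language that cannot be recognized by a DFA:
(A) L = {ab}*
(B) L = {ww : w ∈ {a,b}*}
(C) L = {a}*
(B) {ww : w ∈ {a,b}*}

(B) L = {ww : w ∈ {a,b}*} is NOT regular.

The pumping lemma can be used to prove this:
After pumping, the two halves no longer match

The other languages are regular because they can be recognized by finite automata.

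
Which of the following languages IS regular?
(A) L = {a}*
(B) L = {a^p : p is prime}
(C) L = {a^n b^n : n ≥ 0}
(A) {a}*

(A) L = {a}* is regular.

This can be recognized by a finite automaton (DFA/NFA).
Regular expressions like {a}* define regular languages.

The other choices are not regular:
- {a^p : p is prime}: After pumping, the length becomes composite
- {a^n b^n : n ≥ 0}: After pumping, the number of a's and b's become unequal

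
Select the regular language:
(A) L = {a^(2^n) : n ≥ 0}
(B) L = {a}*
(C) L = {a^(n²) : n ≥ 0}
(B) {a}*

(B) L = {a}* is regular.

This can be recognized by a finite automaton (DFA/NFA).
Regular expressions like {a}* define regular languages.

The other choices are not regular:
- {a^(2^n) : n ≥ 0}: After pumping, length is no longer a power of 2
- {a^(n²) : n ≥ 0}: After pumping, length is no longer a perfect square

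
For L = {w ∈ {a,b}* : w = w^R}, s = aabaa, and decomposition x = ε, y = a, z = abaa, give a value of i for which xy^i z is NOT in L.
i = 2

xy²z = ε · aa · abaa = aaabaa; aaabaa reversed is aabaaa ≠ aaabaa, so it is not a palindrome and is not in L.
(Other choices also work, e.g. i = 0, 3; only i = 1 is guaranteed to stay in L since xy¹z = s.)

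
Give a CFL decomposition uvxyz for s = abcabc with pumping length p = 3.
u='ab', v='c', x='a', y='b', z='c'

For s = abcabc with pumping length p = 3:

One valid decomposition:
- u = 'ab'
- v = 'c'
- x = 'a'
- y = 'b'
- z = 'c'

Verification:
- uvxyz = 'ab' + 'c' + 'a' + 'b' + 'c' = abcabc ✓
- |vxy| = |'cab'| = 3 ≤ 3 ✓
- |vy| = |'cb'| = 2 > 0 ✓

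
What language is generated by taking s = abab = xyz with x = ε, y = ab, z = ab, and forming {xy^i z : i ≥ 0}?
{xy^i z : i ≥ 0} = {(ab)^(i+1) : i ≥ 0} = {ab, abab, ababab, ...}

With x = ε, y = ab, z = ab: Pumping 'ab' gives strings of alternating a's and b's.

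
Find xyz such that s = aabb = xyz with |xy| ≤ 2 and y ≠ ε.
x = '', y = 'aa', z = 'bb'

For s = aabb and p = 2, one valid decomposition is:
- x = '' (length 0)
- y = 'aa' (length 2)
- z = 'bb' (length 2)

Verification:
- xyz = '' + 'aa' + 'bb' = aabb ✓
- |xy| = 2 ≤ 2 ✓
- |y| = 2 > 0 ✓

All pumping lemma constraints are satisfied.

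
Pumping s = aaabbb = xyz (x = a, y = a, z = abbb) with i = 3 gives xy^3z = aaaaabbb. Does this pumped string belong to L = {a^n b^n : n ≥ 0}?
No

xy³z = a · aaa · abbb = aaaaabbb.
aaaaabbb has 5 a's and 3 b's; 5 ≠ 3, so it is not in L.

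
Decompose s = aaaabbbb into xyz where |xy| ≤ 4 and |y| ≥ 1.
x = 'a', y = 'a', z = 'aabbbb'

For s = aaaabbbb and p = 4, one valid decomposition is:
- x = 'a' (length 1)
- y = 'a' (length 1)
- z = 'aabbbb' (length 6)

Verification:
- xyz = 'a' + 'a' + 'aabbbb' = aaaabbbb ✓
- |xy| = 2 ≤ 4 ✓
- |y| = 1 > 0 ✓

All pumping lemma constraints are satisfied.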